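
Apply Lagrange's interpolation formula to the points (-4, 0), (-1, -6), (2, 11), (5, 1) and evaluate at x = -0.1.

Lagrange interpolation formula:
P(x) = Σ yᵢ × Lᵢ(x)
where Lᵢ(x) = Π_{j≠i} (x - xⱼ)/(xᵢ - xⱼ)

L_0(-0.1) = (-0.1 - (-1))/(-4 - (-1)) × (-0.1 - 2)/(-4 - 2) × (-0.1 - 5)/(-4 - 5) = -0.059500
L_1(-0.1) = (-0.1 - (-4))/(-1 - (-4)) × (-0.1 - 2)/(-1 - 2) × (-0.1 - 5)/(-1 - 5) = 0.773500
L_2(-0.1) = (-0.1 - (-4))/(2 - (-4)) × (-0.1 - (-1))/(2 - (-1)) × (-0.1 - 5)/(2 - 5) = 0.331500
L_3(-0.1) = (-0.1 - (-4))/(5 - (-4)) × (-0.1 - (-1))/(5 - (-1)) × (-0.1 - 2)/(5 - 2) = -0.045500

P(-0.1) = 0×L_0(-0.1) + (-6)×L_1(-0.1) + 11×L_2(-0.1) + 1×L_3(-0.1)
P(-0.1) = -1.040000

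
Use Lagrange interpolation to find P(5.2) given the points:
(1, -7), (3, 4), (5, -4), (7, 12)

Lagrange interpolation formula:
P(x) = Σ yᵢ × Lᵢ(x)
where Lᵢ(x) = Π_{j≠i} (x - xⱼ)/(xᵢ - xⱼ)

L_0(5.2) = (5.2 - 3)/(1 - 3) × (5.2 - 5)/(1 - 5) × (5.2 - 7)/(1 - 7) = 0.016500
L_1(5.2) = (5.2 - 1)/(3 - 1) × (5.2 - 5)/(3 - 5) × (5.2 - 7)/(3 - 7) = -0.094500
L_2(5.2) = (5.2 - 1)/(5 - 1) × (5.2 - 3)/(5 - 3) × (5.2 - 7)/(5 - 7) = 1.039500
L_3(5.2) = (5.2 - 1)/(7 - 1) × (5.2 - 3)/(7 - 3) × (5.2 - 5)/(7 - 5) = 0.038500

P(5.2) = (-7)×L_0(5.2) + 4×L_1(5.2) + (-4)×L_2(5.2) + 12×L_3(5.2)
P(5.2) = -4.189500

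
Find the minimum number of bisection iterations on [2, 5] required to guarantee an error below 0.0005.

We need (b-a)/2^n ≤ 0.0005
(5 - 2)/2^n ≤ 0.0005
3/2^n ≤ 0.0005
2^n ≥ 6000
n ≥ log₂(6000) = 12.55
n ≥ 13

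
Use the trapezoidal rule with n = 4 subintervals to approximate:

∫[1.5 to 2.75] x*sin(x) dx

f(x) = x*sin(x)
a = 1.5, b = 2.75, n = 4
h = (b - a)/n = 0.312500

Trapezoidal rule: (h/2)[f(x₀) + 2f(x₁) + 2f(x₂) + ... + f(xₙ)]

x_0 = 1.5000, f(x_0) = 1.496242, coefficient = 1
x_1 = 1.8125, f(x_1) = 1.759814, coefficient = 2
x_2 = 2.1250, f(x_2) = 1.806930, coefficient = 2
x_3 = 2.4375, f(x_3) = 1.577897, coefficient = 2
x_4 = 2.7500, f(x_4) = 1.049568, coefficient = 1

I ≈ (0.312500/2) × 12.835091 = 2.005483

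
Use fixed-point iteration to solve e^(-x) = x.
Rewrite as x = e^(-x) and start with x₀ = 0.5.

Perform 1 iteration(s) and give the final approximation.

Equation: e^(-x) = x
Fixed-point form: x = e^(-x)
x₀ = 0.5

x_1 = g(0.500000) = 0.606531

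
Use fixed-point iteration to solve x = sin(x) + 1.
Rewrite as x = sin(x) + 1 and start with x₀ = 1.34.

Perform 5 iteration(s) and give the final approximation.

Equation: x = sin(x) + 1
Fixed-point form: x = sin(x) + 1
x₀ = 1.34

x_1 = g(1.340000) = 1.973485
x_2 = g(1.973485) = 1.920011
x_3 = g(1.920011) = 1.939642
x_4 = g(1.939642) = 1.932744
x_5 = g(1.932744) = 1.935209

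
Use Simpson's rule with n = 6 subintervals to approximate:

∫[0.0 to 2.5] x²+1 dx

f(x) = x²+1
a = 0.0, b = 2.5, n = 6
h = (b - a)/n = 0.416667

Simpson's rule: (h/3)[f(x₀) + 4f(x₁) + 2f(x₂) + ... + f(xₙ)]

x_0 = 0.0000, f(x_0) = 1.000000, coefficient = 1
x_1 = 0.4167, f(x_1) = 1.173611, coefficient = 4
x_2 = 0.8333, f(x_2) = 1.694444, coefficient = 2
x_3 = 1.2500, f(x_3) = 2.562500, coefficient = 4
x_4 = 1.6667, f(x_4) = 3.777778, coefficient = 2
x_5 = 2.0833, f(x_5) = 5.340278, coefficient = 4
x_6 = 2.5000, f(x_6) = 7.250000, coefficient = 1

I ≈ (0.416667/3) × 55.500000 = 7.708333
Exact value: 7.708333
Error: 0.000000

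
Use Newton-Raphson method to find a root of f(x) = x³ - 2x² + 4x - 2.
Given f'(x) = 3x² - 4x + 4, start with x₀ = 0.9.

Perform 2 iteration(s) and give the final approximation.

f(x) = x³ - 2x² + 4x - 2
f'(x) = 3x² - 4x + 4
x₀ = 0.9

Newton-Raphson formula: x_{n+1} = x_n - f(x_n)/f'(x_n)

Iteration 1:
  f(0.900000) = 0.709000
  f'(0.900000) = 2.830000
  x_1 = 0.900000 - 0.709000/2.830000 = 0.649470
Iteration 2:
  f(0.649470) = 0.028211
  f'(0.649470) = 2.667554
  x_2 = 0.649470 - 0.028211/2.667554 = 0.638894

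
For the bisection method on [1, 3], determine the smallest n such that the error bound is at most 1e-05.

We need (b-a)/2^n ≤ 1e-05
(3 - 1)/2^n ≤ 1e-05
2/2^n ≤ 1e-05
2^n ≥ 200000
n ≥ log₂(200000) = 17.61
n ≥ 18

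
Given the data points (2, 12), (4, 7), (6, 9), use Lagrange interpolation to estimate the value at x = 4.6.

Lagrange interpolation formula:
P(x) = Σ yᵢ × Lᵢ(x)
where Lᵢ(x) = Π_{j≠i} (x - xⱼ)/(xᵢ - xⱼ)

L_0(4.6) = (4.6 - 4)/(2 - 4) × (4.6 - 6)/(2 - 6) = -0.105000
L_1(4.6) = (4.6 - 2)/(4 - 2) × (4.6 - 6)/(4 - 6) = 0.910000
L_2(4.6) = (4.6 - 2)/(6 - 2) × (4.6 - 4)/(6 - 4) = 0.195000

P(4.6) = 12×L_0(4.6) + 7×L_1(4.6) + 9×L_2(4.6)
P(4.6) = 6.865000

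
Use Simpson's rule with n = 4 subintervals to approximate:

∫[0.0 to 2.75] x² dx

f(x) = x²
a = 0.0, b = 2.75, n = 4
h = (b - a)/n = 0.687500

Simpson's rule: (h/3)[f(x₀) + 4f(x₁) + 2f(x₂) + ... + f(xₙ)]

x_0 = 0.0000, f(x_0) = 0.000000, coefficient = 1
x_1 = 0.6875, f(x_1) = 0.472656, coefficient = 4
x_2 = 1.3750, f(x_2) = 1.890625, coefficient = 2
x_3 = 2.0625, f(x_3) = 4.253906, coefficient = 4
x_4 = 2.7500, f(x_4) = 7.562500, coefficient = 1

I ≈ (0.687500/3) × 30.250000 = 6.932292
Exact value: 6.932292
Error: 0.000000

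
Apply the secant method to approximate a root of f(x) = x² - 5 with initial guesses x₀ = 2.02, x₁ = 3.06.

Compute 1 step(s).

f(x) = x² - 5
x₀ = 2.02, x₁ = 3.06

Secant formula: x_{n+1} = x_n - f(x_n)(x_n - x_{n-1})/(f(x_n) - f(x_{n-1}))

Iteration 1:
  f(2.020000) = -0.919600
  f(3.060000) = 4.363600
  x_2 = 3.060000 - 4.363600×(3.060000 - 2.020000)/(4.363600 - (-0.919600))
       = 2.201024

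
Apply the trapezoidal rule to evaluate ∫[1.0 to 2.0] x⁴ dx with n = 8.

f(x) = x⁴
a = 1.0, b = 2.0, n = 8
h = (b - a)/n = 0.125000

Trapezoidal rule: (h/2)[f(x₀) + 2f(x₁) + 2f(x₂) + ... + f(xₙ)]

x_0 = 1.0000, f(x_0) = 1.000000, coefficient = 1
x_1 = 1.1250, f(x_1) = 1.601807, coefficient = 2
x_2 = 1.2500, f(x_2) = 2.441406, coefficient = 2
x_3 = 1.3750, f(x_3) = 3.574463, coefficient = 2
x_4 = 1.5000, f(x_4) = 5.062500, coefficient = 2
x_5 = 1.6250, f(x_5) = 6.972900, coefficient = 2
x_6 = 1.7500, f(x_6) = 9.378906, coefficient = 2
x_7 = 1.8750, f(x_7) = 12.359619, coefficient = 2
x_8 = 2.0000, f(x_8) = 16.000000, coefficient = 1

I ≈ (0.125000/2) × 99.783203 = 6.236450
Exact value: 6.200000
Error: 0.036450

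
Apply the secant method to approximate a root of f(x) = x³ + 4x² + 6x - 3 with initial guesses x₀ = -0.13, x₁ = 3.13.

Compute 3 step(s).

f(x) = x³ + 4x² + 6x - 3
x₀ = -0.13, x₁ = 3.13

Secant formula: x_{n+1} = x_n - f(x_n)(x_n - x_{n-1})/(f(x_n) - f(x_{n-1}))

Iteration 1:
  f(-0.130000) = -3.714597
  f(3.130000) = 85.631897
  x_2 = 3.130000 - 85.631897×(3.130000 - (-0.130000))/(85.631897 - (-3.714597))
       = 0.005535
Iteration 2:
  f(3.130000) = 85.631897
  f(0.005535) = -2.966667
  x_3 = 0.005535 - (-2.966667)×(0.005535 - 3.130000)/(-2.966667 - 85.631897)
       = 0.110156
Iteration 3:
  f(0.005535) = -2.966667
  f(0.110156) = -2.289191
  x_4 = 0.110156 - (-2.289191)×(0.110156 - 0.005535)/(-2.289191 - (-2.966667))
       = 0.463669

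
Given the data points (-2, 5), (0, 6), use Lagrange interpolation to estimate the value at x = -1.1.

Lagrange interpolation formula:
P(x) = Σ yᵢ × Lᵢ(x)
where Lᵢ(x) = Π_{j≠i} (x - xⱼ)/(xᵢ - xⱼ)

L_0(-1.1) = (-1.1 - 0)/(-2 - 0) = 0.550000
L_1(-1.1) = (-1.1 - (-2))/(0 - (-2)) = 0.450000

P(-1.1) = 5×L_0(-1.1) + 6×L_1(-1.1)
P(-1.1) = 5.450000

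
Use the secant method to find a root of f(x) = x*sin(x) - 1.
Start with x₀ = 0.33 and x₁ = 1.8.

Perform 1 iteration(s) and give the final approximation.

f(x) = x*sin(x) - 1
x₀ = 0.33, x₁ = 1.8

Secant formula: x_{n+1} = x_n - f(x_n)(x_n - x_{n-1})/(f(x_n) - f(x_{n-1}))

Iteration 1:
  f(0.330000) = -0.893066
  f(1.800000) = 0.752926
  x_2 = 1.800000 - 0.752926×(1.800000 - 0.330000)/(0.752926 - (-0.893066))
       = 1.127578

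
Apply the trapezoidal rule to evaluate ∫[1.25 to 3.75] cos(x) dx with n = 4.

f(x) = cos(x)
a = 1.25, b = 3.75, n = 4
h = (b - a)/n = 0.625000

Trapezoidal rule: (h/2)[f(x₀) + 2f(x₁) + 2f(x₂) + ... + f(xₙ)]

x_0 = 1.2500, f(x_0) = 0.315322, coefficient = 1
x_1 = 1.8750, f(x_1) = -0.299534, coefficient = 2
x_2 = 2.5000, f(x_2) = -0.801144, coefficient = 2
x_3 = 3.1250, f(x_3) = -0.999862, coefficient = 2
x_4 = 3.7500, f(x_4) = -0.820559, coefficient = 1

I ≈ (0.625000/2) × -4.706316 = -1.470724
Exact value: -1.520546
Error: 0.049822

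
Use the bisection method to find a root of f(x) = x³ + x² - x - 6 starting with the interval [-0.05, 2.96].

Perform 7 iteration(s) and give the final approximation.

f(x) = x³ + x² - x - 6
Initial interval: [-0.05, 2.96]

Iteration 1:
  c_1 = (-0.050000 + 2.960000)/2 = 1.455000
  f(c_1) = f(1.455000) = -2.257704
  f(a) × f(c) ≥ 0, new interval: [1.455000, 2.960000]
Iteration 2:
  c_2 = (1.455000 + 2.960000)/2 = 2.207500
  f(c_2) = f(2.207500) = 7.422828
  f(a) × f(c) < 0, new interval: [1.455000, 2.207500]
Iteration 3:
  c_3 = (1.455000 + 2.207500)/2 = 1.831250
  f(c_3) = f(1.831250) = 1.663281
  f(a) × f(c) < 0, new interval: [1.455000, 1.831250]
Iteration 4:
  c_4 = (1.455000 + 1.831250)/2 = 1.643125
  f(c_4) = f(1.643125) = -0.507058
  f(a) × f(c) ≥ 0, new interval: [1.643125, 1.831250]
Iteration 5:
  c_5 = (1.643125 + 1.831250)/2 = 1.737188
  f(c_5) = f(1.737188) = 0.523153
  f(a) × f(c) < 0, new interval: [1.643125, 1.737188]
Iteration 6:
  c_6 = (1.643125 + 1.737188)/2 = 1.690156
  f(c_6) = f(1.690156) = -0.005380
  f(a) × f(c) ≥ 0, new interval: [1.690156, 1.737188]
Iteration 7:
  c_7 = (1.690156 + 1.737188)/2 = 1.713672
  f(c_7) = f(1.713672) = 0.255490
  f(a) × f(c) < 0, new interval: [1.690156, 1.713672]

After 7 iteration(s), the approximation is c_7 = 1.713672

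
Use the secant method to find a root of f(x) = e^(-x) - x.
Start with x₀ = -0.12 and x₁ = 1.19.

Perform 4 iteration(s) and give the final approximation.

f(x) = e^(-x) - x
x₀ = -0.12, x₁ = 1.19

Secant formula: x_{n+1} = x_n - f(x_n)(x_n - x_{n-1})/(f(x_n) - f(x_{n-1}))

Iteration 1:
  f(-0.120000) = 1.247497
  f(1.190000) = -0.885779
  x_2 = 1.190000 - (-0.885779)×(1.190000 - (-0.120000))/(-0.885779 - 1.247497)
       = 0.646062
Iteration 2:
  f(1.190000) = -0.885779
  f(0.646062) = -0.121956
  x_3 = 0.646062 - (-0.121956)×(0.646062 - 1.190000)/(-0.121956 - (-0.885779))
       = 0.559214
Iteration 3:
  f(0.646062) = -0.121956
  f(0.559214) = 0.012445
  x_4 = 0.559214 - 0.012445×(0.559214 - 0.646062)/(0.012445 - (-0.121956))
       = 0.567255
Iteration 4:
  f(0.559214) = 0.012445
  f(0.567255) = -0.000176
  x_5 = 0.567255 - (-0.000176)×(0.567255 - 0.559214)/(-0.000176 - 0.012445)
       = 0.567143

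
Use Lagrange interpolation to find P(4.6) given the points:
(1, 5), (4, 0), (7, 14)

Lagrange interpolation formula:
P(x) = Σ yᵢ × Lᵢ(x)
where Lᵢ(x) = Π_{j≠i} (x - xⱼ)/(xᵢ - xⱼ)

L_0(4.6) = (4.6 - 4)/(1 - 4) × (4.6 - 7)/(1 - 7) = -0.080000
L_1(4.6) = (4.6 - 1)/(4 - 1) × (4.6 - 7)/(4 - 7) = 0.960000
L_2(4.6) = (4.6 - 1)/(7 - 1) × (4.6 - 4)/(7 - 4) = 0.120000

P(4.6) = 5×L_0(4.6) + 0×L_1(4.6) + 14×L_2(4.6)
P(4.6) = 1.280000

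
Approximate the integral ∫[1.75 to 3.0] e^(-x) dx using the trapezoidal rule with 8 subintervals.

f(x) = e^(-x)
a = 1.75, b = 3.0, n = 8
h = (b - a)/n = 0.156250

Trapezoidal rule: (h/2)[f(x₀) + 2f(x₁) + 2f(x₂) + ... + f(xₙ)]

x_0 = 1.7500, f(x_0) = 0.173774, coefficient = 1
x_1 = 1.9062, f(x_1) = 0.148637, coefficient = 2
x_2 = 2.0625, f(x_2) = 0.127136, coefficient = 2
x_3 = 2.2188, f(x_3) = 0.108745, coefficient = 2
x_4 = 2.3750, f(x_4) = 0.093014, coefficient = 2
x_5 = 2.5312, f(x_5) = 0.079560, coefficient = 2
x_6 = 2.6875, f(x_6) = 0.068051, coefficient = 2
x_7 = 2.8438, f(x_7) = 0.058207, coefficient = 2
x_8 = 3.0000, f(x_8) = 0.049787, coefficient = 1

I ≈ (0.156250/2) × 1.590260 = 0.124239
Exact value: 0.123987
Error: 0.000252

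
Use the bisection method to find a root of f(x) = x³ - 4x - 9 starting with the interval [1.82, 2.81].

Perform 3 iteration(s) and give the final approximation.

f(x) = x³ - 4x - 9
Initial interval: [1.82, 2.81]

Iteration 1:
  c_1 = (1.820000 + 2.810000)/2 = 2.315000
  f(c_1) = f(2.315000) = -5.853394
  f(a) × f(c) ≥ 0, new interval: [2.315000, 2.810000]
Iteration 2:
  c_2 = (2.315000 + 2.810000)/2 = 2.562500
  f(c_2) = f(2.562500) = -2.423584
  f(a) × f(c) ≥ 0, new interval: [2.562500, 2.810000]
Iteration 3:
  c_3 = (2.562500 + 2.810000)/2 = 2.686250
  f(c_3) = f(2.686250) = -0.361184
  f(a) × f(c) ≥ 0, new interval: [2.686250, 2.810000]

After 3 iteration(s), the approximation is c_3 = 2.686250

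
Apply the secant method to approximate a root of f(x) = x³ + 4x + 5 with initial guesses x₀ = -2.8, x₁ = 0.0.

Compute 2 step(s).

f(x) = x³ + 4x + 5
x₀ = -2.8, x₁ = 0.0

Secant formula: x_{n+1} = x_n - f(x_n)(x_n - x_{n-1})/(f(x_n) - f(x_{n-1}))

Iteration 1:
  f(-2.800000) = -28.152000
  f(0.000000) = 5.000000
  x_2 = 0.000000 - 5.000000×(0.000000 - (-2.800000))/(5.000000 - (-28.152000))
       = -0.422297
Iteration 2:
  f(0.000000) = 5.000000
  f(-0.422297) = 3.235500
  x_3 = -0.422297 - 3.235500×(-0.422297 - 0.000000)/(3.235500 - 5.000000)
       = -1.196649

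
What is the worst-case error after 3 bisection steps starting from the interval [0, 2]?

Bisection error bound: |error| ≤ (b-a)/2^n
|error| ≤ (2 - 0)/2^3 = 2/2^3
|error| ≤ 0.2500000000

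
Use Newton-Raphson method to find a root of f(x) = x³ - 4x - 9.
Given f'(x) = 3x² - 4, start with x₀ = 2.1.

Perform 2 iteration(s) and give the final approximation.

f(x) = x³ - 4x - 9
f'(x) = 3x² - 4
x₀ = 2.1

Newton-Raphson formula: x_{n+1} = x_n - f(x_n)/f'(x_n)

Iteration 1:
  f(2.100000) = -8.139000
  f'(2.100000) = 9.230000
  x_1 = 2.100000 - (-8.139000)/9.230000 = 2.981798
Iteration 2:
  f(2.981798) = 5.584341
  f'(2.981798) = 22.673367
  x_2 = 2.981798 - 5.584341/22.673367 = 2.735503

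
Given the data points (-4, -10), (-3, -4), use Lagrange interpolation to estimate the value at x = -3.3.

Lagrange interpolation formula:
P(x) = Σ yᵢ × Lᵢ(x)
where Lᵢ(x) = Π_{j≠i} (x - xⱼ)/(xᵢ - xⱼ)

L_0(-3.3) = (-3.3 - (-3))/(-4 - (-3)) = 0.300000
L_1(-3.3) = (-3.3 - (-4))/(-3 - (-4)) = 0.700000

P(-3.3) = (-10)×L_0(-3.3) + (-4)×L_1(-3.3)
P(-3.3) = -5.800000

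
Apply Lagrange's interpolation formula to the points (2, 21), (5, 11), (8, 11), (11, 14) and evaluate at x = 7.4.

Lagrange interpolation formula:
P(x) = Σ yᵢ × Lᵢ(x)
where Lᵢ(x) = Π_{j≠i} (x - xⱼ)/(xᵢ - xⱼ)

L_0(7.4) = (7.4 - 5)/(2 - 5) × (7.4 - 8)/(2 - 8) × (7.4 - 11)/(2 - 11) = -0.032000
L_1(7.4) = (7.4 - 2)/(5 - 2) × (7.4 - 8)/(5 - 8) × (7.4 - 11)/(5 - 11) = 0.216000
L_2(7.4) = (7.4 - 2)/(8 - 2) × (7.4 - 5)/(8 - 5) × (7.4 - 11)/(8 - 11) = 0.864000
L_3(7.4) = (7.4 - 2)/(11 - 2) × (7.4 - 5)/(11 - 5) × (7.4 - 8)/(11 - 8) = -0.048000

P(7.4) = 21×L_0(7.4) + 11×L_1(7.4) + 11×L_2(7.4) + 14×L_3(7.4)
P(7.4) = 10.536000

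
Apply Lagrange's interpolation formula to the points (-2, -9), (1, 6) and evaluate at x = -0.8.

Lagrange interpolation formula:
P(x) = Σ yᵢ × Lᵢ(x)
where Lᵢ(x) = Π_{j≠i} (x - xⱼ)/(xᵢ - xⱼ)

L_0(-0.8) = (-0.8 - 1)/(-2 - 1) = 0.600000
L_1(-0.8) = (-0.8 - (-2))/(1 - (-2)) = 0.400000

P(-0.8) = (-9)×L_0(-0.8) + 6×L_1(-0.8)
P(-0.8) = -3.000000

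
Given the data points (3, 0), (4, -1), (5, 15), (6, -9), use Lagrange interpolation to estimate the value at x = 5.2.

Lagrange interpolation formula:
P(x) = Σ yᵢ × Lᵢ(x)
where Lᵢ(x) = Π_{j≠i} (x - xⱼ)/(xᵢ - xⱼ)

L_0(5.2) = (5.2 - 4)/(3 - 4) × (5.2 - 5)/(3 - 5) × (5.2 - 6)/(3 - 6) = 0.032000
L_1(5.2) = (5.2 - 3)/(4 - 3) × (5.2 - 5)/(4 - 5) × (5.2 - 6)/(4 - 6) = -0.176000
L_2(5.2) = (5.2 - 3)/(5 - 3) × (5.2 - 4)/(5 - 4) × (5.2 - 6)/(5 - 6) = 1.056000
L_3(5.2) = (5.2 - 3)/(6 - 3) × (5.2 - 4)/(6 - 4) × (5.2 - 5)/(6 - 5) = 0.088000

P(5.2) = 0×L_0(5.2) + (-1)×L_1(5.2) + 15×L_2(5.2) + (-9)×L_3(5.2)
P(5.2) = 15.224000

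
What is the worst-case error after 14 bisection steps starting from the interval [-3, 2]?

Bisection error bound: |error| ≤ (b-a)/2^n
|error| ≤ (2 - (-3))/2^14 = 5/2^14
|error| ≤ 0.0003051758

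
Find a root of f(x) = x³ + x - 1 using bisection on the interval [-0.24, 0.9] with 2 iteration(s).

f(x) = x³ + x - 1
Initial interval: [-0.24, 0.9]

Iteration 1:
  c_1 = (-0.240000 + 0.900000)/2 = 0.330000
  f(c_1) = f(0.330000) = -0.634063
  f(a) × f(c) ≥ 0, new interval: [0.330000, 0.900000]
Iteration 2:
  c_2 = (0.330000 + 0.900000)/2 = 0.615000
  f(c_2) = f(0.615000) = -0.152392
  f(a) × f(c) ≥ 0, new interval: [0.615000, 0.900000]

After 2 iteration(s), the approximation is c_2 = 0.615000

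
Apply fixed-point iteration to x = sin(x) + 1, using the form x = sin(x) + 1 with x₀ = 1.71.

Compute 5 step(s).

Equation: x = sin(x) + 1
Fixed-point form: x = sin(x) + 1
x₀ = 1.71

x_1 = g(1.710000) = 1.990327
x_2 = g(1.990327) = 1.913280
x_3 = g(1.913280) = 1.941923
x_4 = g(1.941923) = 1.931919
x_5 = g(1.931919) = 1.935501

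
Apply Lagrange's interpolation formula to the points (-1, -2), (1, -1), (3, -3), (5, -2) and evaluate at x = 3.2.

Lagrange interpolation formula:
P(x) = Σ yᵢ × Lᵢ(x)
where Lᵢ(x) = Π_{j≠i} (x - xⱼ)/(xᵢ - xⱼ)

L_0(3.2) = (3.2 - 1)/(-1 - 1) × (3.2 - 3)/(-1 - 3) × (3.2 - 5)/(-1 - 5) = 0.016500
L_1(3.2) = (3.2 - (-1))/(1 - (-1)) × (3.2 - 3)/(1 - 3) × (3.2 - 5)/(1 - 5) = -0.094500
L_2(3.2) = (3.2 - (-1))/(3 - (-1)) × (3.2 - 1)/(3 - 1) × (3.2 - 5)/(3 - 5) = 1.039500
L_3(3.2) = (3.2 - (-1))/(5 - (-1)) × (3.2 - 1)/(5 - 1) × (3.2 - 3)/(5 - 3) = 0.038500

P(3.2) = (-2)×L_0(3.2) + (-1)×L_1(3.2) + (-3)×L_2(3.2) + (-2)×L_3(3.2)
P(3.2) = -3.134000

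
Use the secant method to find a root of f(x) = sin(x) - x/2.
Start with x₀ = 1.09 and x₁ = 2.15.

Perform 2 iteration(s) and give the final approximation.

f(x) = sin(x) - x/2
x₀ = 1.09, x₁ = 2.15

Secant formula: x_{n+1} = x_n - f(x_n)(x_n - x_{n-1})/(f(x_n) - f(x_{n-1}))

Iteration 1:
  f(1.090000) = 0.341627
  f(2.150000) = -0.238101
  x_2 = 2.150000 - (-0.238101)×(2.150000 - 1.090000)/(-0.238101 - 0.341627)
       = 1.714645
Iteration 2:
  f(2.150000) = -0.238101
  f(1.714645) = 0.132349
  x_3 = 1.714645 - 0.132349×(1.714645 - 2.150000)/(0.132349 - (-0.238101))
       = 1.870182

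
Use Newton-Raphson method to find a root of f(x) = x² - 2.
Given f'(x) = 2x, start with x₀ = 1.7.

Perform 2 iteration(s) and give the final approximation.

f(x) = x² - 2
f'(x) = 2x
x₀ = 1.7

Newton-Raphson formula: x_{n+1} = x_n - f(x_n)/f'(x_n)

Iteration 1:
  f(1.700000) = 0.890000
  f'(1.700000) = 3.400000
  x_1 = 1.700000 - 0.890000/3.400000 = 1.438235
Iteration 2:
  f(1.438235) = 0.068521
  f'(1.438235) = 2.876471
  x_2 = 1.438235 - 0.068521/2.876471 = 1.414414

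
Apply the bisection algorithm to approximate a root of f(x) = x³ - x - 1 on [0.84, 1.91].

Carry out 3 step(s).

f(x) = x³ - x - 1
Initial interval: [0.84, 1.91]

Iteration 1:
  c_1 = (0.840000 + 1.910000)/2 = 1.375000
  f(c_1) = f(1.375000) = 0.224609
  f(a) × f(c) < 0, new interval: [0.840000, 1.375000]
Iteration 2:
  c_2 = (0.840000 + 1.375000)/2 = 1.107500
  f(c_2) = f(1.107500) = -0.749089
  f(a) × f(c) ≥ 0, new interval: [1.107500, 1.375000]
Iteration 3:
  c_3 = (1.107500 + 1.375000)/2 = 1.241250
  f(c_3) = f(1.241250) = -0.328854
  f(a) × f(c) ≥ 0, new interval: [1.241250, 1.375000]

After 3 iteration(s), the approximation is c_3 = 1.241250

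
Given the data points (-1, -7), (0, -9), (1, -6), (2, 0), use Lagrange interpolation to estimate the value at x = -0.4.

Lagrange interpolation formula:
P(x) = Σ yᵢ × Lᵢ(x)
where Lᵢ(x) = Π_{j≠i} (x - xⱼ)/(xᵢ - xⱼ)

L_0(-0.4) = (-0.4 - 0)/(-1 - 0) × (-0.4 - 1)/(-1 - 1) × (-0.4 - 2)/(-1 - 2) = 0.224000
L_1(-0.4) = (-0.4 - (-1))/(0 - (-1)) × (-0.4 - 1)/(0 - 1) × (-0.4 - 2)/(0 - 2) = 1.008000
L_2(-0.4) = (-0.4 - (-1))/(1 - (-1)) × (-0.4 - 0)/(1 - 0) × (-0.4 - 2)/(1 - 2) = -0.288000
L_3(-0.4) = (-0.4 - (-1))/(2 - (-1)) × (-0.4 - 0)/(2 - 0) × (-0.4 - 1)/(2 - 1) = 0.056000

P(-0.4) = (-7)×L_0(-0.4) + (-9)×L_1(-0.4) + (-6)×L_2(-0.4) + 0×L_3(-0.4)
P(-0.4) = -8.912000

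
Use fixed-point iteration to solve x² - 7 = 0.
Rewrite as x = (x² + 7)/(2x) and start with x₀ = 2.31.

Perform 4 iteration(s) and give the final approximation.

Equation: x² - 7 = 0
Fixed-point form: x = (x² + 7)/(2x)
x₀ = 2.31

x_1 = g(2.310000) = 2.670152
x_2 = g(2.670152) = 2.645863
x_3 = g(2.645863) = 2.645751
x_4 = g(2.645751) = 2.645751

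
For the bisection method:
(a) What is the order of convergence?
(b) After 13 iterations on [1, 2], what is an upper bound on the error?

(a) Bisection has linear (order 1) convergence; the error is halved each step.

(b) Error bound = (b-a)/2^n = (2 - 1)/2^{13}
    = 1/2^{13}

(a) 1 (linear); (b) error ≤ 1.22e-04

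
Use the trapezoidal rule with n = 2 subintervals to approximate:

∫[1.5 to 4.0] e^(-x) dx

f(x) = e^(-x)
a = 1.5, b = 4.0, n = 2
h = (b - a)/n = 1.250000

Trapezoidal rule: (h/2)[f(x₀) + 2f(x₁) + 2f(x₂) + ... + f(xₙ)]

x_0 = 1.5000, f(x_0) = 0.223130, coefficient = 1
x_1 = 2.7500, f(x_1) = 0.063928, coefficient = 2
x_2 = 4.0000, f(x_2) = 0.018316, coefficient = 1

I ≈ (1.250000/2) × 0.369302 = 0.230813
Exact value: 0.204815
Error: 0.025999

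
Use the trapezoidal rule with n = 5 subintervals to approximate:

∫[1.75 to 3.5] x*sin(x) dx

f(x) = x*sin(x)
a = 1.75, b = 3.5, n = 5
h = (b - a)/n = 0.350000

Trapezoidal rule: (h/2)[f(x₀) + 2f(x₁) + 2f(x₂) + ... + f(xₙ)]

x_0 = 1.7500, f(x_0) = 1.721975, coefficient = 1
x_1 = 2.1000, f(x_1) = 1.812740, coefficient = 2
x_2 = 2.4500, f(x_2) = 1.562524, coefficient = 2
x_3 = 2.8000, f(x_3) = 0.937967, coefficient = 2
x_4 = 3.1500, f(x_4) = -0.026483, coefficient = 2
x_5 = 3.5000, f(x_5) = -1.227741, coefficient = 1

I ≈ (0.350000/2) × 9.067728 = 1.586852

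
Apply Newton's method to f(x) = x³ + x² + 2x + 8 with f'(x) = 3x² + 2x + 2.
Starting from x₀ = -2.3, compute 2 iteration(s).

f(x) = x³ + x² + 2x + 8
f'(x) = 3x² + 2x + 2
x₀ = -2.3

Newton-Raphson formula: x_{n+1} = x_n - f(x_n)/f'(x_n)

Iteration 1:
  f(-2.300000) = -3.477000
  f'(-2.300000) = 13.270000
  x_1 = -2.300000 - (-3.477000)/13.270000 = -2.037980
Iteration 2:
  f(-2.037980) = -0.387071
  f'(-2.037980) = 10.384132
  x_2 = -2.037980 - (-0.387071)/10.384132 = -2.000705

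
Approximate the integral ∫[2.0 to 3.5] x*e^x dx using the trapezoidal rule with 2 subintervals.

f(x) = x*e^x
a = 2.0, b = 3.5, n = 2
h = (b - a)/n = 0.750000

Trapezoidal rule: (h/2)[f(x₀) + 2f(x₁) + 2f(x₂) + ... + f(xₙ)]

x_0 = 2.0000, f(x_0) = 14.778112, coefficient = 1
x_1 = 2.7500, f(x_1) = 43.017238, coefficient = 2
x_2 = 3.5000, f(x_2) = 115.904082, coefficient = 1

I ≈ (0.750000/2) × 216.716669 = 81.268751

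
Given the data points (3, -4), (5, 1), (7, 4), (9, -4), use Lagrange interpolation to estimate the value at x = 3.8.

Lagrange interpolation formula:
P(x) = Σ yᵢ × Lᵢ(x)
where Lᵢ(x) = Π_{j≠i} (x - xⱼ)/(xᵢ - xⱼ)

L_0(3.8) = (3.8 - 5)/(3 - 5) × (3.8 - 7)/(3 - 7) × (3.8 - 9)/(3 - 9) = 0.416000
L_1(3.8) = (3.8 - 3)/(5 - 3) × (3.8 - 7)/(5 - 7) × (3.8 - 9)/(5 - 9) = 0.832000
L_2(3.8) = (3.8 - 3)/(7 - 3) × (3.8 - 5)/(7 - 5) × (3.8 - 9)/(7 - 9) = -0.312000
L_3(3.8) = (3.8 - 3)/(9 - 3) × (3.8 - 5)/(9 - 5) × (3.8 - 7)/(9 - 7) = 0.064000

P(3.8) = (-4)×L_0(3.8) + 1×L_1(3.8) + 4×L_2(3.8) + (-4)×L_3(3.8)
P(3.8) = -2.336000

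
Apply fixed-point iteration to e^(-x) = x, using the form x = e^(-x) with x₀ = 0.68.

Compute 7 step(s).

Equation: e^(-x) = x
Fixed-point form: x = e^(-x)
x₀ = 0.68

x_1 = g(0.680000) = 0.506617
x_2 = g(0.506617) = 0.602531
x_3 = g(0.602531) = 0.547425
x_4 = g(0.547425) = 0.578438
x_5 = g(0.578438) = 0.560774
x_6 = g(0.560774) = 0.570767
x_7 = g(0.570767) = 0.565092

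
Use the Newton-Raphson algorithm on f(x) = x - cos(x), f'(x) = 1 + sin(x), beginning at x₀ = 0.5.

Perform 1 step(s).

f(x) = x - cos(x)
f'(x) = 1 + sin(x)
x₀ = 0.5

Newton-Raphson formula: x_{n+1} = x_n - f(x_n)/f'(x_n)

Iteration 1:
  f(0.500000) = -0.377583
  f'(0.500000) = 1.479426
  x_1 = 0.500000 - (-0.377583)/1.479426 = 0.755222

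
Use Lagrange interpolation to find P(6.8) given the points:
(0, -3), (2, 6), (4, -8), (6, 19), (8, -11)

Lagrange interpolation formula:
P(x) = Σ yᵢ × Lᵢ(x)
where Lᵢ(x) = Π_{j≠i} (x - xⱼ)/(xᵢ - xⱼ)

L_0(6.8) = (6.8 - 2)/(0 - 2) × (6.8 - 4)/(0 - 4) × (6.8 - 6)/(0 - 6) × (6.8 - 8)/(0 - 8) = -0.033600
L_1(6.8) = (6.8 - 0)/(2 - 0) × (6.8 - 4)/(2 - 4) × (6.8 - 6)/(2 - 6) × (6.8 - 8)/(2 - 8) = 0.190400
L_2(6.8) = (6.8 - 0)/(4 - 0) × (6.8 - 2)/(4 - 2) × (6.8 - 6)/(4 - 6) × (6.8 - 8)/(4 - 8) = -0.489600
L_3(6.8) = (6.8 - 0)/(6 - 0) × (6.8 - 2)/(6 - 2) × (6.8 - 4)/(6 - 4) × (6.8 - 8)/(6 - 8) = 1.142400
L_4(6.8) = (6.8 - 0)/(8 - 0) × (6.8 - 2)/(8 - 2) × (6.8 - 4)/(8 - 4) × (6.8 - 6)/(8 - 6) = 0.190400

P(6.8) = (-3)×L_0(6.8) + 6×L_1(6.8) + (-8)×L_2(6.8) + 19×L_3(6.8) + (-11)×L_4(6.8)
P(6.8) = 24.771200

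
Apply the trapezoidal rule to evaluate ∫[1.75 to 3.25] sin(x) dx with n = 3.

f(x) = sin(x)
a = 1.75, b = 3.25, n = 3
h = (b - a)/n = 0.500000

Trapezoidal rule: (h/2)[f(x₀) + 2f(x₁) + 2f(x₂) + ... + f(xₙ)]

x_0 = 1.7500, f(x_0) = 0.983986, coefficient = 1
x_1 = 2.2500, f(x_1) = 0.778073, coefficient = 2
x_2 = 2.7500, f(x_2) = 0.381661, coefficient = 2
x_3 = 3.2500, f(x_3) = -0.108195, coefficient = 1

I ≈ (0.500000/2) × 3.195259 = 0.798815
Exact value: 0.815884
Error: 0.017069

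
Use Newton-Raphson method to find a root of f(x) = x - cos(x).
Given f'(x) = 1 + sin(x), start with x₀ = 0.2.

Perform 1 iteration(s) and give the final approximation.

f(x) = x - cos(x)
f'(x) = 1 + sin(x)
x₀ = 0.2

Newton-Raphson formula: x_{n+1} = x_n - f(x_n)/f'(x_n)

Iteration 1:
  f(0.200000) = -0.780067
  f'(0.200000) = 1.198669
  x_1 = 0.200000 - (-0.780067)/1.198669 = 0.850777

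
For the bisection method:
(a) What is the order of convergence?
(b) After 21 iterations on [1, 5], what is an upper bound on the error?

(a) Bisection has linear (order 1) convergence; the error is halved each step.

(b) Error bound = (b-a)/2^n = (5 - 1)/2^{21}
    = 4/2^{21}

(a) 1 (linear); (b) error ≤ 1.91e-06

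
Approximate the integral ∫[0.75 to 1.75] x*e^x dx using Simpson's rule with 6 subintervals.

f(x) = x*e^x
a = 0.75, b = 1.75, n = 6
h = (b - a)/n = 0.166667

Simpson's rule: (h/3)[f(x₀) + 4f(x₁) + 2f(x₂) + ... + f(xₙ)]

x_0 = 0.7500, f(x_0) = 1.587750, coefficient = 1
x_1 = 0.9167, f(x_1) = 2.292528, coefficient = 4
x_2 = 1.0833, f(x_2) = 3.200721, coefficient = 2
x_3 = 1.2500, f(x_3) = 4.362929, coefficient = 4
x_4 = 1.4167, f(x_4) = 5.841417, coefficient = 2
x_5 = 1.5833, f(x_5) = 7.712679, coefficient = 4
x_6 = 1.7500, f(x_6) = 10.070555, coefficient = 1

I ≈ (0.166667/3) × 87.215126 = 4.845285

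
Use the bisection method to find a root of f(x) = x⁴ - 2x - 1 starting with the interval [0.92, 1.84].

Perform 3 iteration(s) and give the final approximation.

f(x) = x⁴ - 2x - 1
Initial interval: [0.92, 1.84]

Iteration 1:
  c_1 = (0.920000 + 1.840000)/2 = 1.380000
  f(c_1) = f(1.380000) = -0.133261
  f(a) × f(c) ≥ 0, new interval: [1.380000, 1.840000]
Iteration 2:
  c_2 = (1.380000 + 1.840000)/2 = 1.610000
  f(c_2) = f(1.610000) = 2.498982
  f(a) × f(c) < 0, new interval: [1.380000, 1.610000]
Iteration 3:
  c_3 = (1.380000 + 1.610000)/2 = 1.495000
  f(c_3) = f(1.495000) = 1.005337
  f(a) × f(c) < 0, new interval: [1.380000, 1.495000]

After 3 iteration(s), the approximation is c_3 = 1.495000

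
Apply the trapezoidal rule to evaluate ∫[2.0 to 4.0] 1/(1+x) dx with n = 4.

f(x) = 1/(1+x)
a = 2.0, b = 4.0, n = 4
h = (b - a)/n = 0.500000

Trapezoidal rule: (h/2)[f(x₀) + 2f(x₁) + 2f(x₂) + ... + f(xₙ)]

x_0 = 2.0000, f(x_0) = 0.333333, coefficient = 1
x_1 = 2.5000, f(x_1) = 0.285714, coefficient = 2
x_2 = 3.0000, f(x_2) = 0.250000, coefficient = 2
x_3 = 3.5000, f(x_3) = 0.222222, coefficient = 2
x_4 = 4.0000, f(x_4) = 0.200000, coefficient = 1

I ≈ (0.500000/2) × 2.049206 = 0.512302
Exact value: 0.510826
Error: 0.001476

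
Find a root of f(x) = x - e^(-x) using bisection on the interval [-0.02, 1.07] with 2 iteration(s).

f(x) = x - e^(-x)
Initial interval: [-0.02, 1.07]

Iteration 1:
  c_1 = (-0.020000 + 1.070000)/2 = 0.525000
  f(c_1) = f(0.525000) = -0.066555
  f(a) × f(c) ≥ 0, new interval: [0.525000, 1.070000]
Iteration 2:
  c_2 = (0.525000 + 1.070000)/2 = 0.797500
  f(c_2) = f(0.797500) = 0.347046
  f(a) × f(c) < 0, new interval: [0.525000, 0.797500]

After 2 iteration(s), the approximation is c_2 = 0.797500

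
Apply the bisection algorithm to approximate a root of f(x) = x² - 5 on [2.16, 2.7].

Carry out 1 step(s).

f(x) = x² - 5
Initial interval: [2.16, 2.7]

Iteration 1:
  c_1 = (2.160000 + 2.700000)/2 = 2.430000
  f(c_1) = f(2.430000) = 0.904900
  f(a) × f(c) < 0, new interval: [2.160000, 2.430000]

After 1 iteration(s), the approximation is c_1 = 2.430000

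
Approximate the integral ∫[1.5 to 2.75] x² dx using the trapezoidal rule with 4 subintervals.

f(x) = x²
a = 1.5, b = 2.75, n = 4
h = (b - a)/n = 0.312500

Trapezoidal rule: (h/2)[f(x₀) + 2f(x₁) + 2f(x₂) + ... + f(xₙ)]

x_0 = 1.5000, f(x_0) = 2.250000, coefficient = 1
x_1 = 1.8125, f(x_1) = 3.285156, coefficient = 2
x_2 = 2.1250, f(x_2) = 4.515625, coefficient = 2
x_3 = 2.4375, f(x_3) = 5.941406, coefficient = 2
x_4 = 2.7500, f(x_4) = 7.562500, coefficient = 1

I ≈ (0.312500/2) × 37.296875 = 5.827637
Exact value: 5.807292
Error: 0.020345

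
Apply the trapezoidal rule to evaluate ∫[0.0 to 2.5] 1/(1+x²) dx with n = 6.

f(x) = 1/(1+x²)
a = 0.0, b = 2.5, n = 6
h = (b - a)/n = 0.416667

Trapezoidal rule: (h/2)[f(x₀) + 2f(x₁) + 2f(x₂) + ... + f(xₙ)]

x_0 = 0.0000, f(x_0) = 1.000000, coefficient = 1
x_1 = 0.4167, f(x_1) = 0.852071, coefficient = 2
x_2 = 0.8333, f(x_2) = 0.590164, coefficient = 2
x_3 = 1.2500, f(x_3) = 0.390244, coefficient = 2
x_4 = 1.6667, f(x_4) = 0.264706, coefficient = 2
x_5 = 2.0833, f(x_5) = 0.187256, coefficient = 2
x_6 = 2.5000, f(x_6) = 0.137931, coefficient = 1

I ≈ (0.416667/2) × 5.706813 = 1.188919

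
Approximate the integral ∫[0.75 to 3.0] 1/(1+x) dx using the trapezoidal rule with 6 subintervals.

f(x) = 1/(1+x)
a = 0.75, b = 3.0, n = 6
h = (b - a)/n = 0.375000

Trapezoidal rule: (h/2)[f(x₀) + 2f(x₁) + 2f(x₂) + ... + f(xₙ)]

x_0 = 0.7500, f(x_0) = 0.571429, coefficient = 1
x_1 = 1.1250, f(x_1) = 0.470588, coefficient = 2
x_2 = 1.5000, f(x_2) = 0.400000, coefficient = 2
x_3 = 1.8750, f(x_3) = 0.347826, coefficient = 2
x_4 = 2.2500, f(x_4) = 0.307692, coefficient = 2
x_5 = 2.6250, f(x_5) = 0.275862, coefficient = 2
x_6 = 3.0000, f(x_6) = 0.250000, coefficient = 1

I ≈ (0.375000/2) × 4.425366 = 0.829756
Exact value: 0.826679
Error: 0.003078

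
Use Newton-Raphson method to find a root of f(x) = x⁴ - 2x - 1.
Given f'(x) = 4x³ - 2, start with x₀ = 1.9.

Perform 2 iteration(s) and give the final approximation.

f(x) = x⁴ - 2x - 1
f'(x) = 4x³ - 2
x₀ = 1.9

Newton-Raphson formula: x_{n+1} = x_n - f(x_n)/f'(x_n)

Iteration 1:
  f(1.900000) = 8.232100
  f'(1.900000) = 25.436000
  x_1 = 1.900000 - 8.232100/25.436000 = 1.576360
Iteration 2:
  f(1.576360) = 2.022066
  f'(1.576360) = 13.668465
  x_2 = 1.576360 - 2.022066/13.668465 = 1.428424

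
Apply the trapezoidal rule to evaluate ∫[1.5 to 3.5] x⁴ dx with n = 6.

f(x) = x⁴
a = 1.5, b = 3.5, n = 6
h = (b - a)/n = 0.333333

Trapezoidal rule: (h/2)[f(x₀) + 2f(x₁) + 2f(x₂) + ... + f(xₙ)]

x_0 = 1.5000, f(x_0) = 5.062500, coefficient = 1
x_1 = 1.8333, f(x_1) = 11.297068, coefficient = 2
x_2 = 2.1667, f(x_2) = 22.037809, coefficient = 2
x_3 = 2.5000, f(x_3) = 39.062500, coefficient = 2
x_4 = 2.8333, f(x_4) = 64.445216, coefficient = 2
x_5 = 3.1667, f(x_5) = 100.556327, coefficient = 2
x_6 = 3.5000, f(x_6) = 150.062500, coefficient = 1

I ≈ (0.333333/2) × 629.922840 = 104.987140
Exact value: 103.525000
Error: 1.462140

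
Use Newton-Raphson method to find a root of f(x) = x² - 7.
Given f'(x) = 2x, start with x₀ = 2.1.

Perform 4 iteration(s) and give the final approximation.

f(x) = x² - 7
f'(x) = 2x
x₀ = 2.1

Newton-Raphson formula: x_{n+1} = x_n - f(x_n)/f'(x_n)

Iteration 1:
  f(2.100000) = -2.590000
  f'(2.100000) = 4.200000
  x_1 = 2.100000 - (-2.590000)/4.200000 = 2.716667
Iteration 2:
  f(2.716667) = 0.380278
  f'(2.716667) = 5.433333
  x_2 = 2.716667 - 0.380278/5.433333 = 2.646677
Iteration 3:
  f(2.646677) = 0.004899
  f'(2.646677) = 5.293354
  x_3 = 2.646677 - 0.004899/5.293354 = 2.645751
Iteration 4:
  f(2.645751) = 0.000001
  f'(2.645751) = 5.291503
  x_4 = 2.645751 - 0.000001/5.291503 = 2.645751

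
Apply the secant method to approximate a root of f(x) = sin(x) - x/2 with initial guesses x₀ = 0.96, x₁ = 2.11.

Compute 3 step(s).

f(x) = sin(x) - x/2
x₀ = 0.96, x₁ = 2.11

Secant formula: x_{n+1} = x_n - f(x_n)(x_n - x_{n-1})/(f(x_n) - f(x_{n-1}))

Iteration 1:
  f(0.960000) = 0.339192
  f(2.110000) = -0.196882
  x_2 = 2.110000 - (-0.196882)×(2.110000 - 0.960000)/(-0.196882 - 0.339192)
       = 1.687643
Iteration 2:
  f(2.110000) = -0.196882
  f(1.687643) = 0.149360
  x_3 = 1.687643 - 0.149360×(1.687643 - 2.110000)/(0.149360 - (-0.196882))
       = 1.869837
Iteration 3:
  f(1.687643) = 0.149360
  f(1.869837) = 0.020701
  x_4 = 1.869837 - 0.020701×(1.869837 - 1.687643)/(0.020701 - 0.149360)
       = 1.899152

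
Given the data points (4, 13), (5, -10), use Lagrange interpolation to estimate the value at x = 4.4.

Lagrange interpolation formula:
P(x) = Σ yᵢ × Lᵢ(x)
where Lᵢ(x) = Π_{j≠i} (x - xⱼ)/(xᵢ - xⱼ)

L_0(4.4) = (4.4 - 5)/(4 - 5) = 0.600000
L_1(4.4) = (4.4 - 4)/(5 - 4) = 0.400000

P(4.4) = 13×L_0(4.4) + (-10)×L_1(4.4)
P(4.4) = 3.800000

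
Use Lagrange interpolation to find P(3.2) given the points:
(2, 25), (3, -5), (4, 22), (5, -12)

Lagrange interpolation formula:
P(x) = Σ yᵢ × Lᵢ(x)
where Lᵢ(x) = Π_{j≠i} (x - xⱼ)/(xᵢ - xⱼ)

L_0(3.2) = (3.2 - 3)/(2 - 3) × (3.2 - 4)/(2 - 4) × (3.2 - 5)/(2 - 5) = -0.048000
L_1(3.2) = (3.2 - 2)/(3 - 2) × (3.2 - 4)/(3 - 4) × (3.2 - 5)/(3 - 5) = 0.864000
L_2(3.2) = (3.2 - 2)/(4 - 2) × (3.2 - 3)/(4 - 3) × (3.2 - 5)/(4 - 5) = 0.216000
L_3(3.2) = (3.2 - 2)/(5 - 2) × (3.2 - 3)/(5 - 3) × (3.2 - 4)/(5 - 4) = -0.032000

P(3.2) = 25×L_0(3.2) + (-5)×L_1(3.2) + 22×L_2(3.2) + (-12)×L_3(3.2)
P(3.2) = -0.384000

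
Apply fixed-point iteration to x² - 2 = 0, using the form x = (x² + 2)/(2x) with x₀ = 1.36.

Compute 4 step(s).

Equation: x² - 2 = 0
Fixed-point form: x = (x² + 2)/(2x)
x₀ = 1.36

x_1 = g(1.360000) = 1.415294
x_2 = g(1.415294) = 1.414214
x_3 = g(1.414214) = 1.414214
x_4 = g(1.414214) = 1.414214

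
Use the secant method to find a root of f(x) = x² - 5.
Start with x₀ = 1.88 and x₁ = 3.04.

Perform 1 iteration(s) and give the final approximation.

f(x) = x² - 5
x₀ = 1.88, x₁ = 3.04

Secant formula: x_{n+1} = x_n - f(x_n)(x_n - x_{n-1})/(f(x_n) - f(x_{n-1}))

Iteration 1:
  f(1.880000) = -1.465600
  f(3.040000) = 4.241600
  x_2 = 3.040000 - 4.241600×(3.040000 - 1.880000)/(4.241600 - (-1.465600))
       = 2.177886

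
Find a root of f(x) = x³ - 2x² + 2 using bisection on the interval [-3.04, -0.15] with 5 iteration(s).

f(x) = x³ - 2x² + 2
Initial interval: [-3.04, -0.15]

Iteration 1:
  c_1 = (-3.040000 + (-0.150000))/2 = -1.595000
  f(c_1) = f(-1.595000) = -7.145770
  f(a) × f(c) ≥ 0, new interval: [-1.595000, -0.150000]
Iteration 2:
  c_2 = (-1.595000 + (-0.150000))/2 = -0.872500
  f(c_2) = f(-0.872500) = -0.186709
  f(a) × f(c) ≥ 0, new interval: [-0.872500, -0.150000]
Iteration 3:
  c_3 = (-0.872500 + (-0.150000))/2 = -0.511250
  f(c_3) = f(-0.511250) = 1.343618
  f(a) × f(c) < 0, new interval: [-0.872500, -0.511250]
Iteration 4:
  c_4 = (-0.872500 + (-0.511250))/2 = -0.691875
  f(c_4) = f(-0.691875) = 0.711424
  f(a) × f(c) < 0, new interval: [-0.872500, -0.691875]
Iteration 5:
  c_5 = (-0.872500 + (-0.691875))/2 = -0.782188
  f(c_5) = f(-0.782188) = 0.297810
  f(a) × f(c) < 0, new interval: [-0.872500, -0.782188]

After 5 iteration(s), the approximation is c_5 = -0.782188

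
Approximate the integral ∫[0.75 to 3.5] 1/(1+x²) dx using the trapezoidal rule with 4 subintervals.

f(x) = 1/(1+x²)
a = 0.75, b = 3.5, n = 4
h = (b - a)/n = 0.687500

Trapezoidal rule: (h/2)[f(x₀) + 2f(x₁) + 2f(x₂) + ... + f(xₙ)]

x_0 = 0.7500, f(x_0) = 0.640000, coefficient = 1
x_1 = 1.4375, f(x_1) = 0.326115, coefficient = 2
x_2 = 2.1250, f(x_2) = 0.181303, coefficient = 2
x_3 = 2.8125, f(x_3) = 0.112231, coefficient = 2
x_4 = 3.5000, f(x_4) = 0.075472, coefficient = 1

I ≈ (0.687500/2) × 1.954770 = 0.671952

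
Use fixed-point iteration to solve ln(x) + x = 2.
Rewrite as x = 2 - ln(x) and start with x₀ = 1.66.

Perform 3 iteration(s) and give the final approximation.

Equation: ln(x) + x = 2
Fixed-point form: x = 2 - ln(x)
x₀ = 1.66

x_1 = g(1.660000) = 1.493182
x_2 = g(1.493182) = 1.599090
x_3 = g(1.599090) = 1.530565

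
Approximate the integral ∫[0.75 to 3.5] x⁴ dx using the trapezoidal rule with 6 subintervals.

f(x) = x⁴
a = 0.75, b = 3.5, n = 6
h = (b - a)/n = 0.458333

Trapezoidal rule: (h/2)[f(x₀) + 2f(x₁) + 2f(x₂) + ... + f(xₙ)]

x_0 = 0.7500, f(x_0) = 0.316406, coefficient = 1
x_1 = 1.2083, f(x_1) = 2.131803, coefficient = 2
x_2 = 1.6667, f(x_2) = 7.716049, coefficient = 2
x_3 = 2.1250, f(x_3) = 20.390869, coefficient = 2
x_4 = 2.5833, f(x_4) = 44.537085, coefficient = 2
x_5 = 3.0417, f(x_5) = 85.594621, coefficient = 2
x_6 = 3.5000, f(x_6) = 150.062500, coefficient = 1

I ≈ (0.458333/2) × 471.119762 = 107.964945
Exact value: 104.996289
Error: 2.968656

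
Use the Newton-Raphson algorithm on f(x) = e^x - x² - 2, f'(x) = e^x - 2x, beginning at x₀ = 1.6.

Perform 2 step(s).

f(x) = e^x - x² - 2
f'(x) = e^x - 2x
x₀ = 1.6

Newton-Raphson formula: x_{n+1} = x_n - f(x_n)/f'(x_n)

Iteration 1:
  f(1.600000) = 0.393032
  f'(1.600000) = 1.753032
  x_1 = 1.600000 - 0.393032/1.753032 = 1.375799
Iteration 2:
  f(1.375799) = 0.065415
  f'(1.375799) = 1.206639
  x_2 = 1.375799 - 0.065415/1.206639 = 1.321586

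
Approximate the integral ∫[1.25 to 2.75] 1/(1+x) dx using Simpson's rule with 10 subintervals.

f(x) = 1/(1+x)
a = 1.25, b = 2.75, n = 10
h = (b - a)/n = 0.150000

Simpson's rule: (h/3)[f(x₀) + 4f(x₁) + 2f(x₂) + ... + f(xₙ)]

x_0 = 1.2500, f(x_0) = 0.444444, coefficient = 1
x_1 = 1.4000, f(x_1) = 0.416667, coefficient = 4
x_2 = 1.5500, f(x_2) = 0.392157, coefficient = 2
x_3 = 1.7000, f(x_3) = 0.370370, coefficient = 4
x_4 = 1.8500, f(x_4) = 0.350877, coefficient = 2
x_5 = 2.0000, f(x_5) = 0.333333, coefficient = 4
x_6 = 2.1500, f(x_6) = 0.317460, coefficient = 2
x_7 = 2.3000, f(x_7) = 0.303030, coefficient = 4
x_8 = 2.4500, f(x_8) = 0.289855, coefficient = 2
x_9 = 2.6000, f(x_9) = 0.277778, coefficient = 4
x_10 = 2.7500, f(x_10) = 0.266667, coefficient = 1

I ≈ (0.150000/3) × 10.216524 = 0.510826
Exact value: 0.510826
Error: 0.000001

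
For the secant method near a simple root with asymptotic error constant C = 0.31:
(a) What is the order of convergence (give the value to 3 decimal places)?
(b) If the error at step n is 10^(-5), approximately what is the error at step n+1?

(a) Secant method has superlinear convergence with order φ = (1+√5)/2 ≈ 1.618.
    This means |e_{n+1}| ≈ C|e_n|^1.618.

(b) With |e_n| = 10^(-5) and C = 0.31:
    |e_{n+1}| ≈ 0.31 × (10^(-5))^1.618 = 0.31 × 10^(-8.09)

(a) ≈ 1.618 (golden ratio); (b) |e_{n+1}| ≈ 2.519e-09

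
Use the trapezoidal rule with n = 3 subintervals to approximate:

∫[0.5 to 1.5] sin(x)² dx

f(x) = sin(x)²
a = 0.5, b = 1.5, n = 3
h = (b - a)/n = 0.333333

Trapezoidal rule: (h/2)[f(x₀) + 2f(x₁) + 2f(x₂) + ... + f(xₙ)]

x_0 = 0.5000, f(x_0) = 0.229849, coefficient = 1
x_1 = 0.8333, f(x_1) = 0.547862, coefficient = 2
x_2 = 1.1667, f(x_2) = 0.845379, coefficient = 2
x_3 = 1.5000, f(x_3) = 0.994996, coefficient = 1

I ≈ (0.333333/2) × 4.011327 = 0.668554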